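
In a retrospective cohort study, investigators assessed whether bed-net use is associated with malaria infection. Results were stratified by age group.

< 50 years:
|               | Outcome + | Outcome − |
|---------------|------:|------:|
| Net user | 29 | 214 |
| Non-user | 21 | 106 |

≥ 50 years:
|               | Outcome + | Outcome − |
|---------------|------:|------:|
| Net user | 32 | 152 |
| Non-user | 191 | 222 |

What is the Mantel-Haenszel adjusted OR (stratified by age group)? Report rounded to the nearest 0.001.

0.332

OR_MH = Σ(aᵢdᵢ/nᵢ) / Σ(bᵢcᵢ/nᵢ), where nᵢ is the stratum total.
Stratum 1 (< 50 years): n = 370; a·d/n = 29·106/370 = 8.3081; b·c/n = 214·21/370 = 12.1459
Stratum 2 (≥ 50 years): n = 597; a·d/n = 32·222/597 = 11.8995; b·c/n = 152·191/597 = 48.6298
OR_MH = (8.3081 + 11.8995) / (12.1459 + 48.6298) = 20.2076 / 60.7758 = 0.33249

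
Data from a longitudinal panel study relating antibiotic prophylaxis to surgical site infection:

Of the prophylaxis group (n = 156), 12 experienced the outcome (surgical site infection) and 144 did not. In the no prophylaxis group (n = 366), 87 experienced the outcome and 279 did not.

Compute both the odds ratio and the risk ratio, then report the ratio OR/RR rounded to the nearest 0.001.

0.826

From the description: a = 12, b = 144, c = 87, d = 279.
OR = (12·279)/(144·87) = 3348/12528 = 0.26724
Risk in exposed = 12/156 = 0.07692; risk in unexposed = 87/366 = 0.23770; RR = 0.32361
OR/RR = 0.26724 / 0.32361 = 0.82582
The outcome is not rare, so the OR lies further from 1 than the RR.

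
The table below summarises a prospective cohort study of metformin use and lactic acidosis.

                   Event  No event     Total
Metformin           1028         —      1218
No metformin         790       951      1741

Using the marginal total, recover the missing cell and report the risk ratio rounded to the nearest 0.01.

The missing cell is in the exposed row: 1218 − 1028 = 190.
So a = 1028, b = 190, c = 790, d = 951.
RR = [a/(a+b)] / [c/(c+d)] = (1028/1218) / (790/1741) = 0.84401/0.45376 = 1.86002

1.86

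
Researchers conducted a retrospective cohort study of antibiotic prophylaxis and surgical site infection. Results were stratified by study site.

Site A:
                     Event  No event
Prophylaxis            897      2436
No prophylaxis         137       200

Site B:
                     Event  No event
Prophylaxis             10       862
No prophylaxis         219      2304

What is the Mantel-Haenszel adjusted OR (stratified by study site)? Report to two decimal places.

0.38

OR_MH = Σ(aᵢdᵢ/nᵢ) / Σ(bᵢcᵢ/nᵢ), where nᵢ is the stratum total.
Stratum 1 (Site A): n = 3670; a·d/n = 897·200/3670 = 48.8828; b·c/n = 2436·137/3670 = 90.9351
Stratum 2 (Site B): n = 3395; a·d/n = 10·2304/3395 = 6.7865; b·c/n = 862·219/3395 = 55.6047
OR_MH = (48.8828 + 6.7865) / (90.9351 + 55.6047) = 55.6693 / 146.5399 = 0.37989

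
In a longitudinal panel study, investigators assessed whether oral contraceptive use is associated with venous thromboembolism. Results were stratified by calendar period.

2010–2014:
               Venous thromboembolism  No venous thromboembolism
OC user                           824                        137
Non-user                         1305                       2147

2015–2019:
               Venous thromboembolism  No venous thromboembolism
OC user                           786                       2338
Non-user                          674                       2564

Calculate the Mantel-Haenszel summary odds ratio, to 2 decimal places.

2.49

OR_MH = Σ(aᵢdᵢ/nᵢ) / Σ(bᵢcᵢ/nᵢ), where nᵢ is the stratum total.
Stratum 1 (2010–2014): n = 4413; a·d/n = 824·2147/4413 = 400.8901; b·c/n = 137·1305/4413 = 40.5133
Stratum 2 (2015–2019): n = 6362; a·d/n = 786·2564/6362 = 316.7721; b·c/n = 2338·674/6362 = 247.6913
OR_MH = (400.8901 + 316.7721) / (40.5133 + 247.6913) = 717.6622 / 288.2045 = 2.49011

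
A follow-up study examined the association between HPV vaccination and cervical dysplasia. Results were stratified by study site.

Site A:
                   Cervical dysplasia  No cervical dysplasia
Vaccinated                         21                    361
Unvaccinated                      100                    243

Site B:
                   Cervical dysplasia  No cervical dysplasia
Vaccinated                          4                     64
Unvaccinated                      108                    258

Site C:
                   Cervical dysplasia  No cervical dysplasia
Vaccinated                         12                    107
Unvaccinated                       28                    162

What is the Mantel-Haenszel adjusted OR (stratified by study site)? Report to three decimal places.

OR_MH = Σ(aᵢdᵢ/nᵢ) / Σ(bᵢcᵢ/nᵢ), where nᵢ is the stratum total.
Stratum 1 (Site A): n = 725; a·d/n = 21·243/725 = 7.0386; b·c/n = 361·100/725 = 49.7931
Stratum 2 (Site B): n = 434; a·d/n = 4·258/434 = 2.3779; b·c/n = 64·108/434 = 15.9263
Stratum 3 (Site C): n = 309; a·d/n = 12·162/309 = 6.2913; b·c/n = 107·28/309 = 9.6958
OR_MH = (7.0386 + 2.3779 + 6.2913) / (49.7931 + 15.9263 + 9.6958) = 15.7078 / 75.4152 = 0.20828

0.208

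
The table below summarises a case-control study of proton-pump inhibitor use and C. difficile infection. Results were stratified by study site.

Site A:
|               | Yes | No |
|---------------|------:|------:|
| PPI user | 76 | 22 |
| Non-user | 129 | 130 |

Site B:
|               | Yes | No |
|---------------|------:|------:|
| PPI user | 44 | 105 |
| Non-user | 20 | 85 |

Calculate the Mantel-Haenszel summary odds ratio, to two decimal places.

2.61

OR_MH = Σ(aᵢdᵢ/nᵢ) / Σ(bᵢcᵢ/nᵢ), where nᵢ is the stratum total.
Stratum 1 (Site A): n = 357; a·d/n = 76·130/357 = 27.6751; b·c/n = 22·129/357 = 7.9496
Stratum 2 (Site B): n = 254; a·d/n = 44·85/254 = 14.7244; b·c/n = 105·20/254 = 8.2677
OR_MH = (27.6751 + 14.7244) / (7.9496 + 8.2677) = 42.3995 / 16.2173 = 2.61446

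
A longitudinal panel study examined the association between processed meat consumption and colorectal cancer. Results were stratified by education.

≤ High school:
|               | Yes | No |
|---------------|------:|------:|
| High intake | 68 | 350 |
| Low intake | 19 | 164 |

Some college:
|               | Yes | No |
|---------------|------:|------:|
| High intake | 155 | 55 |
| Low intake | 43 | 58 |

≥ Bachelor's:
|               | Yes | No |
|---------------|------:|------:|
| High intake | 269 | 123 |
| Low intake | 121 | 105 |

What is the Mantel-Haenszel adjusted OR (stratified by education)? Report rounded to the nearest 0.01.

2.18

OR_MH = Σ(aᵢdᵢ/nᵢ) / Σ(bᵢcᵢ/nᵢ), where nᵢ is the stratum total.
Stratum 1 (≤ High school): n = 601; a·d/n = 68·164/601 = 18.5557; b·c/n = 350·19/601 = 11.0649
Stratum 2 (Some college): n = 311; a·d/n = 155·58/311 = 28.9068; b·c/n = 55·43/311 = 7.6045
Stratum 3 (≥ Bachelor's): n = 618; a·d/n = 269·105/618 = 45.7039; b·c/n = 123·121/618 = 24.0825
OR_MH = (18.5557 + 28.9068 + 45.7039) / (11.0649 + 7.6045 + 24.0825) = 93.1664 / 42.7519 = 2.17923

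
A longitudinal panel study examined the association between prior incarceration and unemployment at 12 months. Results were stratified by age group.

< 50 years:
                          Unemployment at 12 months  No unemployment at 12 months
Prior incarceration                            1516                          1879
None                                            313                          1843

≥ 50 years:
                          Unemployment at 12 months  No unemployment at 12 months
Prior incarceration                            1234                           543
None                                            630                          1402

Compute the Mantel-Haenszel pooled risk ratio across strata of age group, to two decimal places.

2.57

RR_MH = Σ(aᵢ·n₀ᵢ/nᵢ) / Σ(cᵢ·n₁ᵢ/nᵢ), with n₁ᵢ = aᵢ+bᵢ (exposed), n₀ᵢ = cᵢ+dᵢ (unexposed), nᵢ = n₁ᵢ+n₀ᵢ.
Stratum 1 (< 50 years): n₁ = 3395, n₀ = 2156, n = 5551; a·n₀/n = 1516·2156/5551 = 588.8121; c·n₁/n = 313·3395/5551 = 191.4313
Stratum 2 (≥ 50 years): n₁ = 1777, n₀ = 2032, n = 3809; a·n₀/n = 1234·2032/3809 = 658.3061; c·n₁/n = 630·1777/3809 = 293.9118
RR_MH = (588.8121 + 658.3061) / (191.4313 + 293.9118) = 1247.1182 / 485.3431 = 2.56956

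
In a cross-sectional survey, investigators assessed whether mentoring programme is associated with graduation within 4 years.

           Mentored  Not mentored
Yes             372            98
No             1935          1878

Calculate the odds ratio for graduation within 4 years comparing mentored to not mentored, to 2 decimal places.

Reading the table with exposure as columns: a = 372 (Mentored, case), b = 1935 (Mentored, non-case), c = 98 (Not mentored, case), d = 1878.
OR = (a·d)/(b·c) = (372 × 1878) / (1935 × 98) = 698616 / 189630 = 3.68410
The odds of graduation within 4 years are about 3.68 times as high in the mentored group.

3.68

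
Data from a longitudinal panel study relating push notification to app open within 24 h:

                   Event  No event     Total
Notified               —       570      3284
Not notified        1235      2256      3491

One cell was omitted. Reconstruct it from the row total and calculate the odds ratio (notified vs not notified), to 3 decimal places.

The missing cell is in the exposed row: 3284 − 570 = 2714.
So a = 2714, b = 570, c = 1235, d = 2256.
OR = (a·d)/(b·c) = (2714 × 2256) / (570 × 1235) = 6122784 / 703950 = 8.69775

8.698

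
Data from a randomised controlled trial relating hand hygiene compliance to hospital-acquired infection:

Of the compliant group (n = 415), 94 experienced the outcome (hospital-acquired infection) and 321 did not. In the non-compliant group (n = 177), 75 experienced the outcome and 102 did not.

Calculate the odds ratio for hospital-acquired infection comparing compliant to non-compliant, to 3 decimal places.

0.398

From the description: a = 94, b = 321, c = 75, d = 102.
OR = (a·d)/(b·c) = (94 × 102) / (321 × 75) = 9588 / 24075 = 0.39826
Exposure is associated with lower odds of hospital-acquired infection (OR = 0.40 < 1).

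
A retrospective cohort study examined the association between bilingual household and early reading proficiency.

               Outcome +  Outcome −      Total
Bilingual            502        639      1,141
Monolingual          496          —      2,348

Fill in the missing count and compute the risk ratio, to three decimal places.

The missing cell is in the unexposed row: 2348 − 496 = 1852.
So a = 502, b = 639, c = 496, d = 1852.
RR = [a/(a+b)] / [c/(c+d)] = (502/1141) / (496/2348) = 0.43996/0.21124 = 2.08274

2.083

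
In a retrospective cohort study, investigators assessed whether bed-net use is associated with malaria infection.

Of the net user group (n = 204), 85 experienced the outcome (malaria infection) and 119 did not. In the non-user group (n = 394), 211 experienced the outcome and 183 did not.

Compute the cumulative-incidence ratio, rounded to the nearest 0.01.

From the description: a = 85, b = 119, c = 211, d = 183.
Risk in exposed = 85/204 = 0.41667; risk in unexposed = 211/394 = 0.53553.
RR = 0.41667 / 0.53553 = 0.77804
The risk is 22% lower among the exposed than among the unexposed.

0.78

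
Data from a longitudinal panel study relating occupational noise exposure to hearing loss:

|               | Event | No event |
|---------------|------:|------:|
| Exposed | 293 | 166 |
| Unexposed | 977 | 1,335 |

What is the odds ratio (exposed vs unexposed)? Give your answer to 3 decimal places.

Cells: a = 293, b = 166, c = 977, d = 1335.
OR = (a·d)/(b·c) = (293 × 1335) / (166 × 977) = 391155 / 162182 = 2.41183
The odds of hearing loss are about 2.41 times as high in the exposed group.

2.412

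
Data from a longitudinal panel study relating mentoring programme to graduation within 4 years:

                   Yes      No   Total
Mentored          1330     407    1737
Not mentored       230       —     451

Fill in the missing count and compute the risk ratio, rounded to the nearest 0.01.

The missing cell is in the unexposed row: 451 − 230 = 221.
So a = 1330, b = 407, c = 230, d = 221.
RR = [a/(a+b)] / [c/(c+d)] = (1330/1737) / (230/451) = 0.76569/0.50998 = 1.50141

1.50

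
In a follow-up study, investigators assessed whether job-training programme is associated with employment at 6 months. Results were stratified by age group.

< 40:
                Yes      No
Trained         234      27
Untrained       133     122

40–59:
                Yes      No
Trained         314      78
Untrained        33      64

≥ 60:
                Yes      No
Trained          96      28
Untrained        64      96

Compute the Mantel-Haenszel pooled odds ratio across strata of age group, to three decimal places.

OR_MH = Σ(aᵢdᵢ/nᵢ) / Σ(bᵢcᵢ/nᵢ), where nᵢ is the stratum total.
Stratum 1 (< 40): n = 516; a·d/n = 234·122/516 = 55.3256; b·c/n = 27·133/516 = 6.9593
Stratum 2 (40–59): n = 489; a·d/n = 314·64/489 = 41.0961; b·c/n = 78·33/489 = 5.2638
Stratum 3 (≥ 60): n = 284; a·d/n = 96·96/284 = 32.4507; b·c/n = 28·64/284 = 6.3099
OR_MH = (55.3256 + 41.0961 + 32.4507) / (6.9593 + 5.2638 + 6.3099) = 128.8724 / 18.5330 = 6.95368

6.954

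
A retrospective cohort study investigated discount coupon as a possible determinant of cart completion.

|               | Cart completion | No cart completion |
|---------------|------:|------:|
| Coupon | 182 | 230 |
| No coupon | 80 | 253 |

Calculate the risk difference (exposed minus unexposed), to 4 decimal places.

Cells: a = 182, b = 230, c = 80, d = 253.
Risk in exposed = 182/412 = 0.441748; risk in unexposed = 80/333 = 0.240240.
Risk difference = 0.441748 − 0.240240 = 0.201507

0.2015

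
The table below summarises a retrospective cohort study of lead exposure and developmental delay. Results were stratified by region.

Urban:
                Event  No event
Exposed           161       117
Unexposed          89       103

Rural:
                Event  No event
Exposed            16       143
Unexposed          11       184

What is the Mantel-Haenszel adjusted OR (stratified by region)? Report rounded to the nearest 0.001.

1.639

OR_MH = Σ(aᵢdᵢ/nᵢ) / Σ(bᵢcᵢ/nᵢ), where nᵢ is the stratum total.
Stratum 1 (Urban): n = 470; a·d/n = 161·103/470 = 35.2830; b·c/n = 117·89/470 = 22.1553
Stratum 2 (Rural): n = 354; a·d/n = 16·184/354 = 8.3164; b·c/n = 143·11/354 = 4.4435
OR_MH = (35.2830 + 8.3164) / (22.1553 + 4.4435) = 43.5994 / 26.5988 = 1.63915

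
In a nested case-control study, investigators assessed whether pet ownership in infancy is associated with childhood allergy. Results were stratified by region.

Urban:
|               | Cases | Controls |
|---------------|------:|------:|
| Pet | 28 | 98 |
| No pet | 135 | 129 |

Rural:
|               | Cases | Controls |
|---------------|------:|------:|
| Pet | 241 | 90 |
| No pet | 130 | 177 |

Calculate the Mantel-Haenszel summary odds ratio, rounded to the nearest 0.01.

OR_MH = Σ(aᵢdᵢ/nᵢ) / Σ(bᵢcᵢ/nᵢ), where nᵢ is the stratum total.
Stratum 1 (Urban): n = 390; a·d/n = 28·129/390 = 9.2615; b·c/n = 98·135/390 = 33.9231
Stratum 2 (Rural): n = 638; a·d/n = 241·177/638 = 66.8605; b·c/n = 90·130/638 = 18.3386
OR_MH = (9.2615 + 66.8605) / (33.9231 + 18.3386) = 76.1220 / 52.2616 = 1.45656

1.46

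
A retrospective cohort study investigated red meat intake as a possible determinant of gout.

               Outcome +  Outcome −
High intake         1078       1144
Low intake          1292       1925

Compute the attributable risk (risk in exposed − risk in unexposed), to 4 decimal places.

Cells: a = 1078, b = 1144, c = 1292, d = 1925.
Risk in exposed = 1078/2222 = 0.485149; risk in unexposed = 1292/3217 = 0.401616.
Risk difference = 0.485149 − 0.401616 = 0.083532

0.0835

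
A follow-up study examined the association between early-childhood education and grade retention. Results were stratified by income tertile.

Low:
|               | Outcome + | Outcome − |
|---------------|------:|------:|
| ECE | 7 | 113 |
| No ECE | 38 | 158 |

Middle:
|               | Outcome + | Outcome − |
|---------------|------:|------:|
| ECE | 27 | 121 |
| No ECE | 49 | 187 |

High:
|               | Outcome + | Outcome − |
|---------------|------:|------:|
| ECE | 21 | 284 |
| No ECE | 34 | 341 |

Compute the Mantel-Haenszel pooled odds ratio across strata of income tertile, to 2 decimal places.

OR_MH = Σ(aᵢdᵢ/nᵢ) / Σ(bᵢcᵢ/nᵢ), where nᵢ is the stratum total.
Stratum 1 (Low): n = 316; a·d/n = 7·158/316 = 3.5000; b·c/n = 113·38/316 = 13.5886
Stratum 2 (Middle): n = 384; a·d/n = 27·187/384 = 13.1484; b·c/n = 121·49/384 = 15.4401
Stratum 3 (High): n = 680; a·d/n = 21·341/680 = 10.5309; b·c/n = 284·34/680 = 14.2000
OR_MH = (3.5000 + 13.1484 + 10.5309) / (13.5886 + 15.4401 + 14.2000) = 27.1793 / 43.2287 = 0.62873

0.63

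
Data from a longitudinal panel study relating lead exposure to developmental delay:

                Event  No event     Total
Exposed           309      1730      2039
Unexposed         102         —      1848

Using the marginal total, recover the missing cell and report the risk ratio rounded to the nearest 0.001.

2.746

The missing cell is in the unexposed row: 1848 − 102 = 1746.
So a = 309, b = 1730, c = 102, d = 1746.
RR = [a/(a+b)] / [c/(c+d)] = (309/2039) / (102/1848) = 0.15154/0.05519 = 2.74564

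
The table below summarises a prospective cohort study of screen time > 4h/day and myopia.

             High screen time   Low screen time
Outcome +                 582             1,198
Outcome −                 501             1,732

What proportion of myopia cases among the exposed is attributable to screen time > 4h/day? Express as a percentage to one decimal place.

Reading the table with exposure as columns: a = 582 (High screen time, case), b = 501 (High screen time, non-case), c = 1198 (Low screen time, case), d = 1732.
Risk in exposed = 582/1083 = 0.53740; risk in unexposed = 1198/2930 = 0.40887.
RR = 0.53740/0.40887 = 1.31433
AR% = (RR − 1)/RR × 100 = (1.31433 − 1)/1.31433 × 100 = 23.9158%

23.9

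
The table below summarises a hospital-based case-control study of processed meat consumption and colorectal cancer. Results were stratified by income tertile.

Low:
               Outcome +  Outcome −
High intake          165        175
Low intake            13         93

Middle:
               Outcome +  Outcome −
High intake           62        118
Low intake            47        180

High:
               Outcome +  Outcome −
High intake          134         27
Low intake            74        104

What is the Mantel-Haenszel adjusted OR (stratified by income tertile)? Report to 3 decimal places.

OR_MH = Σ(aᵢdᵢ/nᵢ) / Σ(bᵢcᵢ/nᵢ), where nᵢ is the stratum total.
Stratum 1 (Low): n = 446; a·d/n = 165·93/446 = 34.4058; b·c/n = 175·13/446 = 5.1009
Stratum 2 (Middle): n = 407; a·d/n = 62·180/407 = 27.4201; b·c/n = 118·47/407 = 13.6265
Stratum 3 (High): n = 339; a·d/n = 134·104/339 = 41.1091; b·c/n = 27·74/339 = 5.8938
OR_MH = (34.4058 + 27.4201 + 41.1091) / (5.1009 + 13.6265 + 5.8938) = 102.9351 / 24.6212 = 4.18075

4.181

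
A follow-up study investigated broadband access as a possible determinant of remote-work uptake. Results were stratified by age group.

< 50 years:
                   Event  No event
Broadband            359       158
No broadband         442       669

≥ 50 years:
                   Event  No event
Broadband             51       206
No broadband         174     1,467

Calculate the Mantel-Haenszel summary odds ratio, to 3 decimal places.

OR_MH = Σ(aᵢdᵢ/nᵢ) / Σ(bᵢcᵢ/nᵢ), where nᵢ is the stratum total.
Stratum 1 (< 50 years): n = 1628; a·d/n = 359·669/1628 = 147.5252; b·c/n = 158·442/1628 = 42.8968
Stratum 2 (≥ 50 years): n = 1898; a·d/n = 51·1467/1898 = 39.4189; b·c/n = 206·174/1898 = 18.8851
OR_MH = (147.5252 + 39.4189) / (42.8968 + 18.8851) = 186.9440 / 61.7819 = 3.02587

3.026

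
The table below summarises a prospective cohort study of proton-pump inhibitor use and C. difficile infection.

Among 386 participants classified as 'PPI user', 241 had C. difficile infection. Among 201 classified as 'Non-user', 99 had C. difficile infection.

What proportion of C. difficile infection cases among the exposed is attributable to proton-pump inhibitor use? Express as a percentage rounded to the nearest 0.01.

21.11

From the description: a = 241, b = 145, c = 99, d = 102.
Risk in exposed = 241/386 = 0.62435; risk in unexposed = 99/201 = 0.49254.
RR = 0.62435/0.49254 = 1.26762
AR% = (RR − 1)/RR × 100 = (1.26762 − 1)/1.26762 × 100 = 21.1123%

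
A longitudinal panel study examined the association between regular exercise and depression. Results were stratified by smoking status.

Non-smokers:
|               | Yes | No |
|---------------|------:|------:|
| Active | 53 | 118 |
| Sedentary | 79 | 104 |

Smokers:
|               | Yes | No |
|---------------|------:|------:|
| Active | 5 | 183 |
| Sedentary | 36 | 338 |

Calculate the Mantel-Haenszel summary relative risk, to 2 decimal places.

RR_MH = Σ(aᵢ·n₀ᵢ/nᵢ) / Σ(cᵢ·n₁ᵢ/nᵢ), with n₁ᵢ = aᵢ+bᵢ (exposed), n₀ᵢ = cᵢ+dᵢ (unexposed), nᵢ = n₁ᵢ+n₀ᵢ.
Stratum 1 (Non-smokers): n₁ = 171, n₀ = 183, n = 354; a·n₀/n = 53·183/354 = 27.3983; c·n₁/n = 79·171/354 = 38.1610
Stratum 2 (Smokers): n₁ = 188, n₀ = 374, n = 562; a·n₀/n = 5·374/562 = 3.3274; c·n₁/n = 36·188/562 = 12.0427
RR_MH = (27.3983 + 3.3274) / (38.1610 + 12.0427) = 30.7257 / 50.2037 = 0.61202

0.61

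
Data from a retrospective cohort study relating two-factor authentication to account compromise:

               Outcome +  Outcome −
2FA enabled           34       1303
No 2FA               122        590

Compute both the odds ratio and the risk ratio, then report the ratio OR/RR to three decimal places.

Cells: a = 34, b = 1303, c = 122, d = 590.
OR = (34·590)/(1303·122) = 20060/158966 = 0.12619
Risk in exposed = 34/1337 = 0.02543; risk in unexposed = 122/712 = 0.17135; RR = 0.14841
OR/RR = 0.12619 / 0.14841 = 0.85027
The outcome is not rare, so the OR lies further from 1 than the RR.

0.850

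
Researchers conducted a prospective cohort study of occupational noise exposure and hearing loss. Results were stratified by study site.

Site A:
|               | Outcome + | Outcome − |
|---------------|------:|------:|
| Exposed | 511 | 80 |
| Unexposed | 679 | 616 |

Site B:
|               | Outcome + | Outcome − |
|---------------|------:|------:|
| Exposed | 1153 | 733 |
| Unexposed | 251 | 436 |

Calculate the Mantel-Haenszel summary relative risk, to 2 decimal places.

RR_MH = Σ(aᵢ·n₀ᵢ/nᵢ) / Σ(cᵢ·n₁ᵢ/nᵢ), with n₁ᵢ = aᵢ+bᵢ (exposed), n₀ᵢ = cᵢ+dᵢ (unexposed), nᵢ = n₁ᵢ+n₀ᵢ.
Stratum 1 (Site A): n₁ = 591, n₀ = 1295, n = 1886; a·n₀/n = 511·1295/1886 = 350.8722; c·n₁/n = 679·591/1886 = 212.7725
Stratum 2 (Site B): n₁ = 1886, n₀ = 687, n = 2573; a·n₀/n = 1153·687/2573 = 307.8550; c·n₁/n = 251·1886/2573 = 183.9821
RR_MH = (350.8722 + 307.8550) / (212.7725 + 183.9821) = 658.7272 / 396.7547 = 1.66029

1.66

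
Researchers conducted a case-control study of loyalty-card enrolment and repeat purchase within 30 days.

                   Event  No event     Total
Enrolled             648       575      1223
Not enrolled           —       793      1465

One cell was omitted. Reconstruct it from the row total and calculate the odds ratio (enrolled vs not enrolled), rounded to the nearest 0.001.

The missing cell is in the unexposed row: 1465 − 793 = 672.
So a = 648, b = 575, c = 672, d = 793.
OR = (a·d)/(b·c) = (648 × 793) / (575 × 672) = 513864 / 386400 = 1.32988

1.330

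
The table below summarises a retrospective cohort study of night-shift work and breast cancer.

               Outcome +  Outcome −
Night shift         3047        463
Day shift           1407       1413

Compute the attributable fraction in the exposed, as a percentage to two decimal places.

42.52

Cells: a = 3047, b = 463, c = 1407, d = 1413.
Risk in exposed = 3047/3510 = 0.86809; risk in unexposed = 1407/2820 = 0.49894.
RR = 0.86809/0.49894 = 1.73988
AR% = (RR − 1)/RR × 100 = (1.73988 − 1)/1.73988 × 100 = 42.5249%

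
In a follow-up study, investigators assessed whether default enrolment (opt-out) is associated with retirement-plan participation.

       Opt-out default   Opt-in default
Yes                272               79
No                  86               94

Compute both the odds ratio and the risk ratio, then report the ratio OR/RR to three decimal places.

2.262

Reading the table with exposure as columns: a = 272 (Opt-out default, case), b = 86 (Opt-out default, non-case), c = 79 (Opt-in default, case), d = 94.
OR = (272·94)/(86·79) = 25568/6794 = 3.76332
Risk in exposed = 272/358 = 0.75978; risk in unexposed = 79/173 = 0.45665; RR = 1.66381
OR/RR = 3.76332 / 1.66381 = 2.26186
The outcome is not rare, so the OR lies further from 1 than the RR.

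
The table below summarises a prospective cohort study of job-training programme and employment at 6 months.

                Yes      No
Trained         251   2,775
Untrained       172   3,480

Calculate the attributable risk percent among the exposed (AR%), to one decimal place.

Cells: a = 251, b = 2775, c = 172, d = 3480.
Risk in exposed = 251/3026 = 0.08295; risk in unexposed = 172/3652 = 0.04710.
RR = 0.08295/0.04710 = 1.76119
AR% = (RR − 1)/RR × 100 = (1.76119 − 1)/1.76119 × 100 = 43.2203%

43.2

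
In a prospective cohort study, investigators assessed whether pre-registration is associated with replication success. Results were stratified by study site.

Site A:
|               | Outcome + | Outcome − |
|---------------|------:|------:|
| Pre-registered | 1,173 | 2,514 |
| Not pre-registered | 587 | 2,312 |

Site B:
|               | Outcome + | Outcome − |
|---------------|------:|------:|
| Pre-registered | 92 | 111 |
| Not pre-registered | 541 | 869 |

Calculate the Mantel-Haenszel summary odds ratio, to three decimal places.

OR_MH = Σ(aᵢdᵢ/nᵢ) / Σ(bᵢcᵢ/nᵢ), where nᵢ is the stratum total.
Stratum 1 (Site A): n = 6586; a·d/n = 1173·2312/6586 = 411.7789; b·c/n = 2514·587/6586 = 224.0689
Stratum 2 (Site B): n = 1613; a·d/n = 92·869/1613 = 49.5648; b·c/n = 111·541/1613 = 37.2294
OR_MH = (411.7789 + 49.5648) / (224.0689 + 37.2294) = 461.3437 / 261.2983 = 1.76558

1.766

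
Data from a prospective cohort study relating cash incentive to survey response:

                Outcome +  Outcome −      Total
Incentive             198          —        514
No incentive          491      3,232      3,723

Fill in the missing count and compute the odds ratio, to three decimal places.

The missing cell is in the exposed row: 514 − 198 = 316.
So a = 198, b = 316, c = 491, d = 3232.
OR = (a·d)/(b·c) = (198 × 3232) / (316 × 491) = 639936 / 155156 = 4.12447

4.124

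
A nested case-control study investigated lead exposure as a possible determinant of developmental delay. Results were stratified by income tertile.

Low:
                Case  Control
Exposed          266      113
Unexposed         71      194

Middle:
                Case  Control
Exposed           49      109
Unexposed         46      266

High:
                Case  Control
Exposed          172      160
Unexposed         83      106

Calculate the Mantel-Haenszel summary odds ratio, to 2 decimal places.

OR_MH = Σ(aᵢdᵢ/nᵢ) / Σ(bᵢcᵢ/nᵢ), where nᵢ is the stratum total.
Stratum 1 (Low): n = 644; a·d/n = 266·194/644 = 80.1304; b·c/n = 113·71/644 = 12.4581
Stratum 2 (Middle): n = 470; a·d/n = 49·266/470 = 27.7319; b·c/n = 109·46/470 = 10.6681
Stratum 3 (High): n = 521; a·d/n = 172·106/521 = 34.9942; b·c/n = 160·83/521 = 25.4894
OR_MH = (80.1304 + 27.7319 + 34.9942) / (12.4581 + 10.6681 + 25.4894) = 142.8566 / 48.6156 = 2.93849

2.94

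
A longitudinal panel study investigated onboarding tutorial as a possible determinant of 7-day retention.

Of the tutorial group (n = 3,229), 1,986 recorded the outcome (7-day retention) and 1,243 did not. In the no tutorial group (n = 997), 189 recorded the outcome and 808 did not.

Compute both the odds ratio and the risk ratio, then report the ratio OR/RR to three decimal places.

2.105

From the description: a = 1986, b = 1243, c = 189, d = 808.
OR = (1986·808)/(1243·189) = 1604688/234927 = 6.83058
Risk in exposed = 1986/3229 = 0.61505; risk in unexposed = 189/997 = 0.18957; RR = 3.24448
OR/RR = 6.83058 / 3.24448 = 2.10530
The outcome is not rare, so the OR lies further from 1 than the RR.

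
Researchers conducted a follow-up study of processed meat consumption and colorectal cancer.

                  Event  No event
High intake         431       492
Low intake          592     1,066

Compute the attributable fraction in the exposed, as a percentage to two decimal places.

Cells: a = 431, b = 492, c = 592, d = 1066.
Risk in exposed = 431/923 = 0.46696; risk in unexposed = 592/1658 = 0.35706.
RR = 0.46696/0.35706 = 1.30779
AR% = (RR − 1)/RR × 100 = (1.30779 − 1)/1.30779 × 100 = 23.5352%

23.54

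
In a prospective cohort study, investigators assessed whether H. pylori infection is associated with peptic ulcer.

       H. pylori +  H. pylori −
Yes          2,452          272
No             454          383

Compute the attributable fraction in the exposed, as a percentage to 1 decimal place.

50.8

Reading the table with exposure as columns: a = 2452 (H. pylori +, case), b = 454 (H. pylori +, non-case), c = 272 (H. pylori −, case), d = 383.
Risk in exposed = 2452/2906 = 0.84377; risk in unexposed = 272/655 = 0.41527.
RR = 0.84377/0.41527 = 2.03188
AR% = (RR − 1)/RR × 100 = (2.03188 − 1)/2.03188 × 100 = 50.7844%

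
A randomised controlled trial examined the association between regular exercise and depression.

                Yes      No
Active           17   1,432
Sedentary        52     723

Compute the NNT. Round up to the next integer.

19

Risk in treated group = 17/1449 = 0.01173; risk in control = 52/775 = 0.06710.
Absolute risk reduction = 0.06710 − 0.01173 = 0.05536
NNT = 1 / ARR = 1 / 0.05536 = 18.062 → round up → 19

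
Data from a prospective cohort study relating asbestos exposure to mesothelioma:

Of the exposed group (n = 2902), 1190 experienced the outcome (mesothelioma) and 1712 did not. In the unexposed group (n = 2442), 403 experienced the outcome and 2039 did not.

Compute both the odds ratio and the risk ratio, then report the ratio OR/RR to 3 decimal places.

From the description: a = 1190, b = 1712, c = 403, d = 2039.
OR = (1190·2039)/(1712·403) = 2426410/689936 = 3.51686
Risk in exposed = 1190/2902 = 0.41006; risk in unexposed = 403/2442 = 0.16503; RR = 2.48479
OR/RR = 3.51686 / 2.48479 = 1.41535
The outcome is not rare, so the OR lies further from 1 than the RR.

1.415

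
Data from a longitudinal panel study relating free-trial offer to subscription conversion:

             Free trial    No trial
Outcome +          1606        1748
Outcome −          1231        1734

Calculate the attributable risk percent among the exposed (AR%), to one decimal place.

Reading the table with exposure as columns: a = 1606 (Free trial, case), b = 1231 (Free trial, non-case), c = 1748 (No trial, case), d = 1734.
Risk in exposed = 1606/2837 = 0.56609; risk in unexposed = 1748/3482 = 0.50201.
RR = 0.56609/0.50201 = 1.12765
AR% = (RR − 1)/RR × 100 = (1.12765 − 1)/1.12765 × 100 = 11.3198%

11.3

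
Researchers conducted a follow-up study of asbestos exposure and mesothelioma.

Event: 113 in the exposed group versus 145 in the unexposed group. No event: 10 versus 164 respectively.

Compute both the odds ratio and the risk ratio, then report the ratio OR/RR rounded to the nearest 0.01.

From the description: a = 113, b = 10, c = 145, d = 164.
OR = (113·164)/(10·145) = 18532/1450 = 12.78069
Risk in exposed = 113/123 = 0.91870; risk in unexposed = 145/309 = 0.46926; RR = 1.95778
OR/RR = 12.78069 / 1.95778 = 6.52816
The outcome is not rare, so the OR lies further from 1 than the RR.

6.53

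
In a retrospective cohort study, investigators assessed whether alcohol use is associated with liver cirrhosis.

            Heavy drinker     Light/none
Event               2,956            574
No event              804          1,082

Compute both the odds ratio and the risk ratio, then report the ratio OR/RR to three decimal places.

3.056

Reading the table with exposure as columns: a = 2956 (Heavy drinker, case), b = 804 (Heavy drinker, non-case), c = 574 (Light/none, case), d = 1082.
OR = (2956·1082)/(804·574) = 3198392/461496 = 6.93049
Risk in exposed = 2956/3760 = 0.78617; risk in unexposed = 574/1656 = 0.34662; RR = 2.26811
OR/RR = 6.93049 / 2.26811 = 3.05562
The outcome is not rare, so the OR lies further from 1 than the RR.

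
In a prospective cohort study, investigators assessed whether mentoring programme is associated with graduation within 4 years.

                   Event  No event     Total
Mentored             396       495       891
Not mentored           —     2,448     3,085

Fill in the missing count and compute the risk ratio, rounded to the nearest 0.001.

2.152

The missing cell is in the unexposed row: 3085 − 2448 = 637.
So a = 396, b = 495, c = 637, d = 2448.
RR = [a/(a+b)] / [c/(c+d)] = (396/891) / (637/3085) = 0.44444/0.20648 = 2.15245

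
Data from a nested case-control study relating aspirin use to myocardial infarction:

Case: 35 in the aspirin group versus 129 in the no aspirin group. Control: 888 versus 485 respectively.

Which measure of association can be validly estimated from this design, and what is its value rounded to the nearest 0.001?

From the description: a = 35, b = 888, c = 129, d = 485.
This is a nested case-control study: participants were sampled on outcome status, so risks in the source population cannot be estimated directly — relative risk is not valid here. The odds ratio is the appropriate measure.
OR = (a·d)/(b·c) = (35 × 485) / (888 × 129) = 16975 / 114552 = 0.14819

0.148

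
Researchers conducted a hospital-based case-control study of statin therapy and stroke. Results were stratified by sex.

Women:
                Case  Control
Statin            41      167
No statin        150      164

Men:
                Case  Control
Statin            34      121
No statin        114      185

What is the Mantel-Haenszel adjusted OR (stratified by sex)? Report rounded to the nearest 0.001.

OR_MH = Σ(aᵢdᵢ/nᵢ) / Σ(bᵢcᵢ/nᵢ), where nᵢ is the stratum total.
Stratum 1 (Women): n = 522; a·d/n = 41·164/522 = 12.8812; b·c/n = 167·150/522 = 47.9885
Stratum 2 (Men): n = 454; a·d/n = 34·185/454 = 13.8546; b·c/n = 121·114/454 = 30.3833
OR_MH = (12.8812 + 13.8546) / (47.9885 + 30.3833) = 26.7359 / 78.3718 = 0.34114

0.341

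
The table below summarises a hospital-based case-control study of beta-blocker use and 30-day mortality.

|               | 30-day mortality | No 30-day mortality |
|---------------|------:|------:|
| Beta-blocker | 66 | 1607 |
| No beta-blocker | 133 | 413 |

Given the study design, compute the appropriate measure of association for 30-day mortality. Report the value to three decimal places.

0.128

Cells: a = 66, b = 1607, c = 133, d = 413.
This is a hospital-based case-control study: participants were sampled on outcome status, so risks in the source population cannot be estimated directly — relative risk is not valid here. The odds ratio is the appropriate measure.
OR = (a·d)/(b·c) = (66 × 413) / (1607 × 133) = 27258 / 213731 = 0.12753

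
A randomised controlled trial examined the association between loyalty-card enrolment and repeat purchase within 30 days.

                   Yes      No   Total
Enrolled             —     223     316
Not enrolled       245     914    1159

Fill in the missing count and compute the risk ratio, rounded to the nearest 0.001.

The missing cell is in the exposed row: 316 − 223 = 93.
So a = 93, b = 223, c = 245, d = 914.
RR = [a/(a+b)] / [c/(c+d)] = (93/316) / (245/1159) = 0.29430/0.21139 = 1.39224

1.392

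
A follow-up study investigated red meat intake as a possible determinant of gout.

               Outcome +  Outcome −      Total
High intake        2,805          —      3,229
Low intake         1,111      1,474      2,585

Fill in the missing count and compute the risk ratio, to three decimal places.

2.021

The missing cell is in the exposed row: 3229 − 2805 = 424.
So a = 2805, b = 424, c = 1111, d = 1474.
RR = [a/(a+b)] / [c/(c+d)] = (2805/3229) / (1111/2585) = 0.86869/0.42979 = 2.02121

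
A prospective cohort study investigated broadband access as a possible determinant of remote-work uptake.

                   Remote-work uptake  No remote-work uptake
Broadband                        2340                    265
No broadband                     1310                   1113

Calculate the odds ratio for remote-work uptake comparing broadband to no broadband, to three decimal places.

7.502

Cells: a = 2340, b = 265, c = 1310, d = 1113.
OR = (a·d)/(b·c) = (2340 × 1113) / (265 × 1310) = 2604420 / 347150 = 7.50229
The odds of remote-work uptake are about 7.50 times as high in the broadband group.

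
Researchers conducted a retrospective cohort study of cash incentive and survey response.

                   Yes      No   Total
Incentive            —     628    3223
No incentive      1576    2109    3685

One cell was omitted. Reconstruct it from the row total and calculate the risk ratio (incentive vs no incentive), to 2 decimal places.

The missing cell is in the exposed row: 3223 − 628 = 2595.
So a = 2595, b = 628, c = 1576, d = 2109.
RR = [a/(a+b)] / [c/(c+d)] = (2595/3223) / (1576/3685) = 0.80515/0.42768 = 1.88260

1.88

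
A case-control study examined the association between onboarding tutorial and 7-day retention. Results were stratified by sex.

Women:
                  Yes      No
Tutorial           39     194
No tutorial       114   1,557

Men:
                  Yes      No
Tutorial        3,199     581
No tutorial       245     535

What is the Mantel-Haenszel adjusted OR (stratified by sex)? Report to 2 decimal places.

OR_MH = Σ(aᵢdᵢ/nᵢ) / Σ(bᵢcᵢ/nᵢ), where nᵢ is the stratum total.
Stratum 1 (Women): n = 1904; a·d/n = 39·1557/1904 = 31.8923; b·c/n = 194·114/1904 = 11.6155
Stratum 2 (Men): n = 4560; a·d/n = 3199·535/4560 = 375.3213; b·c/n = 581·245/4560 = 31.2160
OR_MH = (31.8923 + 375.3213) / (11.6155 + 31.2160) = 407.2136 / 42.8316 = 9.50733

9.51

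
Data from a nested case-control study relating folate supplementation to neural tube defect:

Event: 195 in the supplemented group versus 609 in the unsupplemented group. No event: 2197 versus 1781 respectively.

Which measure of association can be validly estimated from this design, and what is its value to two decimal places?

0.26

From the description: a = 195, b = 2197, c = 609, d = 1781.
This is a nested case-control study: participants were sampled on outcome status, so risks in the source population cannot be estimated directly — relative risk is not valid here. The odds ratio is the appropriate measure.
OR = (a·d)/(b·c) = (195 × 1781) / (2197 × 609) = 347295 / 1337973 = 0.25957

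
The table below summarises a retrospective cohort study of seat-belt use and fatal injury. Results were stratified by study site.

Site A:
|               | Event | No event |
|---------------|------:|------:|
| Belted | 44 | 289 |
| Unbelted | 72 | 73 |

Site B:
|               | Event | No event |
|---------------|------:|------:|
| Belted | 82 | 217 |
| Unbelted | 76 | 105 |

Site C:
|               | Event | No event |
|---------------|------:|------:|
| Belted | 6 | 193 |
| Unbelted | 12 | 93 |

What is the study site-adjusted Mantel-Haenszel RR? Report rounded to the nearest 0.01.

0.44

RR_MH = Σ(aᵢ·n₀ᵢ/nᵢ) / Σ(cᵢ·n₁ᵢ/nᵢ), with n₁ᵢ = aᵢ+bᵢ (exposed), n₀ᵢ = cᵢ+dᵢ (unexposed), nᵢ = n₁ᵢ+n₀ᵢ.
Stratum 1 (Site A): n₁ = 333, n₀ = 145, n = 478; a·n₀/n = 44·145/478 = 13.3473; c·n₁/n = 72·333/478 = 50.1590
Stratum 2 (Site B): n₁ = 299, n₀ = 181, n = 480; a·n₀/n = 82·181/480 = 30.9208; c·n₁/n = 76·299/480 = 47.3417
Stratum 3 (Site C): n₁ = 199, n₀ = 105, n = 304; a·n₀/n = 6·105/304 = 2.0724; c·n₁/n = 12·199/304 = 7.8553
RR_MH = (13.3473 + 30.9208 + 2.0724) / (50.1590 + 47.3417 + 7.8553) = 46.3405 / 105.3559 = 0.43985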